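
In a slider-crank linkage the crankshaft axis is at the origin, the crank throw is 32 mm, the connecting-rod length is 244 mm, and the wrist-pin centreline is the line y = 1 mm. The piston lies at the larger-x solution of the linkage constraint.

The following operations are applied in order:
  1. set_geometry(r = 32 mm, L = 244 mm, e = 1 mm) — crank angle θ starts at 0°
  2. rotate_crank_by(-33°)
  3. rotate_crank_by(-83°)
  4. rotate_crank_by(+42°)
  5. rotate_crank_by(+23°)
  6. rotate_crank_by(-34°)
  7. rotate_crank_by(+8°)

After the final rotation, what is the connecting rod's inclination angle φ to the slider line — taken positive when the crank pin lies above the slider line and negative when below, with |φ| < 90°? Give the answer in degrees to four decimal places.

set_geometry: r = 32 mm, L = 244 mm, e = 1 mm; θ ← 0°
rotate_crank_by(-33°): θ ← 0° -33° = -33°
rotate_crank_by(-83°): θ ← -33° -83° = -116°
rotate_crank_by(+42°): θ ← -116° +42° = -74°
rotate_crank_by(+23°): θ ← -74° +23° = -51°
rotate_crank_by(-34°): θ ← -51° -34° = -85°
rotate_crank_by(+8°): θ ← -85° +8° = -77°
crank pin P = (r cos θ, r sin θ) = (7.198434, -31.179842)
h = r sin θ − e = -31.179842 − 1 = -32.179842
sin φ = h / L = -32.179842 / 244 = -0.13188460
φ = arcsin(-0.13188460) = -7.578510°

-7.5785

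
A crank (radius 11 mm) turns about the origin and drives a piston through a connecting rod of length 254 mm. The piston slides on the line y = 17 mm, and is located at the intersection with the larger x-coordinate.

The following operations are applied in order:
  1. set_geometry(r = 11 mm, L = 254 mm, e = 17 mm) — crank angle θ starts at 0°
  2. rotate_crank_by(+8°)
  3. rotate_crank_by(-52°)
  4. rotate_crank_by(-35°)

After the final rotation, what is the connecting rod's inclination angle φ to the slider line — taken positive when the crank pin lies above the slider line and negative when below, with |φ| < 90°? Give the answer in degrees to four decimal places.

-6.2831

set_geometry: r = 11 mm, L = 254 mm, e = 17 mm; θ ← 0°
rotate_crank_by(+8°): θ ← 0° +8° = 8°
rotate_crank_by(-52°): θ ← 8° -52° = -44°
rotate_crank_by(-35°): θ ← -44° -35° = -79°
crank pin P = (r cos θ, r sin θ) = (2.098899, -10.797899)
h = r sin θ − e = -10.797899 − 17 = -27.797899
sin φ = h / L = -27.797899 / 254 = -0.10944055
φ = arcsin(-0.10944055) = -6.283067°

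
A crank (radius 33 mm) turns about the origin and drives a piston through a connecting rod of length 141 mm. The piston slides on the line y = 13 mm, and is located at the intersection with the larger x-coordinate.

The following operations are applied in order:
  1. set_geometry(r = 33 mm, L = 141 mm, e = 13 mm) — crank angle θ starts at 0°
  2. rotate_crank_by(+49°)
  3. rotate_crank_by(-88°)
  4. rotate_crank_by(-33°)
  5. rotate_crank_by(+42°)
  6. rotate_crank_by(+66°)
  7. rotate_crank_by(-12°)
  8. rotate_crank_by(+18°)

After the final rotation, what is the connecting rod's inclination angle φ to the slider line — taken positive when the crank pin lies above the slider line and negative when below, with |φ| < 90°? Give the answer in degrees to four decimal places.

3.6928

set_geometry: r = 33 mm, L = 141 mm, e = 13 mm; θ ← 0°
rotate_crank_by(+49°): θ ← 0° +49° = 49°
rotate_crank_by(-88°): θ ← 49° -88° = -39°
rotate_crank_by(-33°): θ ← -39° -33° = -72°
rotate_crank_by(+42°): θ ← -72° +42° = -30°
rotate_crank_by(+66°): θ ← -30° +66° = 36°
rotate_crank_by(-12°): θ ← 36° -12° = 24°
rotate_crank_by(+18°): θ ← 24° +18° = 42°
crank pin P = (r cos θ, r sin θ) = (24.523779, 22.081310)
h = r sin θ − e = 22.081310 − 13 = 9.081310
sin φ = h / L = 9.081310 / 141 = 0.06440645
φ = arcsin(0.06440645) = 3.692774°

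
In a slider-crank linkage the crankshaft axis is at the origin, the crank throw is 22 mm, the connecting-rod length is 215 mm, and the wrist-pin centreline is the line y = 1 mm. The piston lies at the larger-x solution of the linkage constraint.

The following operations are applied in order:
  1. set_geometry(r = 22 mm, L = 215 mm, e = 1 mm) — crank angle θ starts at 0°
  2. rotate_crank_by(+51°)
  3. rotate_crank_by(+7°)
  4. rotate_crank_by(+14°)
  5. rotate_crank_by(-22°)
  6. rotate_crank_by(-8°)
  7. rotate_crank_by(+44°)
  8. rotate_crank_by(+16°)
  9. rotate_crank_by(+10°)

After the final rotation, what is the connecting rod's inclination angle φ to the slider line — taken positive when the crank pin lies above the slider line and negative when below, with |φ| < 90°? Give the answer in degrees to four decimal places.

5.1765

set_geometry: r = 22 mm, L = 215 mm, e = 1 mm; θ ← 0°
rotate_crank_by(+51°): θ ← 0° +51° = 51°
rotate_crank_by(+7°): θ ← 51° +7° = 58°
rotate_crank_by(+14°): θ ← 58° +14° = 72°
rotate_crank_by(-22°): θ ← 72° -22° = 50°
rotate_crank_by(-8°): θ ← 50° -8° = 42°
rotate_crank_by(+44°): θ ← 42° +44° = 86°
rotate_crank_by(+16°): θ ← 86° +16° = 102°
rotate_crank_by(+10°): θ ← 102° +10° = 112°
crank pin P = (r cos θ, r sin θ) = (-8.241345, 20.398045)
h = r sin θ − e = 20.398045 − 1 = 19.398045
sin φ = h / L = 19.398045 / 215 = 0.09022346
φ = arcsin(0.09022346) = 5.176463°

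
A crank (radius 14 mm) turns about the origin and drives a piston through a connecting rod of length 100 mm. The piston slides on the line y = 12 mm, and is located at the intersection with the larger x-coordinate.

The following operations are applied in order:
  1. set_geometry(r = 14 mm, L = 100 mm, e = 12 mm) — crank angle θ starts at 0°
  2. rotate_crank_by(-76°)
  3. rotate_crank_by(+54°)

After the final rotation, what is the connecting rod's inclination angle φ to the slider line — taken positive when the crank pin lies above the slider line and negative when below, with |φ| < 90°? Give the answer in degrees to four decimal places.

-9.9300

set_geometry: r = 14 mm, L = 100 mm, e = 12 mm; θ ← 0°
rotate_crank_by(-76°): θ ← 0° -76° = -76°
rotate_crank_by(+54°): θ ← -76° +54° = -22°
crank pin P = (r cos θ, r sin θ) = (12.980574, -5.244492)
h = r sin θ − e = -5.244492 − 12 = -17.244492
sin φ = h / L = -17.244492 / 100 = -0.17244492
φ = arcsin(-0.17244492) = -9.930003°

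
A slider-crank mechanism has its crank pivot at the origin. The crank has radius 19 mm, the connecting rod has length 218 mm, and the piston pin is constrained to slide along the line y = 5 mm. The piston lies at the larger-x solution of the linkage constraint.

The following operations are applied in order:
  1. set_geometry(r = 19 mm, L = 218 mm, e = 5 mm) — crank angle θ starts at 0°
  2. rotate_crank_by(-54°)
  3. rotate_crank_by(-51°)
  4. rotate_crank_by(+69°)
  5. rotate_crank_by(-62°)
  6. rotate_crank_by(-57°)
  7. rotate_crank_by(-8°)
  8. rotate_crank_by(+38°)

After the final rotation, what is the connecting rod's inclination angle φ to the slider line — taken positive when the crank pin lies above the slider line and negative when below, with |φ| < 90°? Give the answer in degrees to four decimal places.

set_geometry: r = 19 mm, L = 218 mm, e = 5 mm; θ ← 0°
rotate_crank_by(-54°): θ ← 0° -54° = -54°
rotate_crank_by(-51°): θ ← -54° -51° = -105°
rotate_crank_by(+69°): θ ← -105° +69° = -36°
rotate_crank_by(-62°): θ ← -36° -62° = -98°
rotate_crank_by(-57°): θ ← -98° -57° = -155°
rotate_crank_by(-8°): θ ← -155° -8° = -163°
rotate_crank_by(+38°): θ ← -163° +38° = -125°
crank pin P = (r cos θ, r sin θ) = (-10.897952, -15.563889)
h = r sin θ − e = -15.563889 − 5 = -20.563889
sin φ = h / L = -20.563889 / 218 = -0.09432977
φ = arcsin(-0.09432977) = -5.412745°

-5.4127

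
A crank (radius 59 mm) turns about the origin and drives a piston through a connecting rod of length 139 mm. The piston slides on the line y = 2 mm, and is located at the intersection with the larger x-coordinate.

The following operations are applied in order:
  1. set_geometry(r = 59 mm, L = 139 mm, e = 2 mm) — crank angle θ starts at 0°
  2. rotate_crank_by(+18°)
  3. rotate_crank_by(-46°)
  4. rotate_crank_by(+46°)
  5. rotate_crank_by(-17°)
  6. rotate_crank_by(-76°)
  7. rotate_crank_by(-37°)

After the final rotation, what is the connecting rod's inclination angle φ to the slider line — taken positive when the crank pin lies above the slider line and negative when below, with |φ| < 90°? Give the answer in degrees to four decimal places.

set_geometry: r = 59 mm, L = 139 mm, e = 2 mm; θ ← 0°
rotate_crank_by(+18°): θ ← 0° +18° = 18°
rotate_crank_by(-46°): θ ← 18° -46° = -28°
rotate_crank_by(+46°): θ ← -28° +46° = 18°
rotate_crank_by(-17°): θ ← 18° -17° = 1°
rotate_crank_by(-76°): θ ← 1° -76° = -75°
rotate_crank_by(-37°): θ ← -75° -37° = -112°
crank pin P = (r cos θ, r sin θ) = (-22.101789, -54.703847)
h = r sin θ − e = -54.703847 − 2 = -56.703847
sin φ = h / L = -56.703847 / 139 = -0.40794135
φ = arcsin(-0.40794135) = -24.075579°

-24.0756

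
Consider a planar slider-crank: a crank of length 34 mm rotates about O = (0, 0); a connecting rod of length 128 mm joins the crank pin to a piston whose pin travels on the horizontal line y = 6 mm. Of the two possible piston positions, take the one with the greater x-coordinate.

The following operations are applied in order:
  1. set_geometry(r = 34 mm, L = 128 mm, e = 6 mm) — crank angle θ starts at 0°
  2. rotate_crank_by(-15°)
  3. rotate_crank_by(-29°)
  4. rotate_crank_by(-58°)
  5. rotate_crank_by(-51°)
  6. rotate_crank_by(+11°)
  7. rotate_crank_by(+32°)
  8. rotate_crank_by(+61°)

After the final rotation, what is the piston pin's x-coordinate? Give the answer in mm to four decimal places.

set_geometry: r = 34 mm, L = 128 mm, e = 6 mm; θ ← 0°
rotate_crank_by(-15°): θ ← 0° -15° = -15°
rotate_crank_by(-29°): θ ← -15° -29° = -44°
rotate_crank_by(-58°): θ ← -44° -58° = -102°
rotate_crank_by(-51°): θ ← -102° -51° = -153°
rotate_crank_by(+11°): θ ← -153° +11° = -142°
rotate_crank_by(+32°): θ ← -142° +32° = -110°
rotate_crank_by(+61°): θ ← -110° +61° = -49°
crank pin P = (r cos θ, r sin θ) = (22.306007, -25.660126)
h = r sin θ − e = -25.660126 − 6 = -31.660126
x = r cos θ + √(L² − h²) = 22.306007 + √(16384.0 − 1002.3636) = 22.306007 + 124.022725 = 146.328732

146.3287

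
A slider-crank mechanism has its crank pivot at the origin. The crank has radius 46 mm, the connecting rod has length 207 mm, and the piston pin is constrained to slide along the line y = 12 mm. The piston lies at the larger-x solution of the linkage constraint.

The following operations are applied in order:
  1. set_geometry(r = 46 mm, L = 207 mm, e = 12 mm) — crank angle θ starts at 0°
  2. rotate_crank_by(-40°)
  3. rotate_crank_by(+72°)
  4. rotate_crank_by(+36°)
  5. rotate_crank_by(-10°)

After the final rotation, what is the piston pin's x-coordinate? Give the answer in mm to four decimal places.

229.6065

set_geometry: r = 46 mm, L = 207 mm, e = 12 mm; θ ← 0°
rotate_crank_by(-40°): θ ← 0° -40° = -40°
rotate_crank_by(+72°): θ ← -40° +72° = 32°
rotate_crank_by(+36°): θ ← 32° +36° = 68°
rotate_crank_by(-10°): θ ← 68° -10° = 58°
crank pin P = (r cos θ, r sin θ) = (24.376286, 39.010212)
h = r sin θ − e = 39.010212 − 12 = 27.010212
x = r cos θ + √(L² − h²) = 24.376286 + √(42849.0 − 729.5516) = 24.376286 + 205.230233 = 229.606519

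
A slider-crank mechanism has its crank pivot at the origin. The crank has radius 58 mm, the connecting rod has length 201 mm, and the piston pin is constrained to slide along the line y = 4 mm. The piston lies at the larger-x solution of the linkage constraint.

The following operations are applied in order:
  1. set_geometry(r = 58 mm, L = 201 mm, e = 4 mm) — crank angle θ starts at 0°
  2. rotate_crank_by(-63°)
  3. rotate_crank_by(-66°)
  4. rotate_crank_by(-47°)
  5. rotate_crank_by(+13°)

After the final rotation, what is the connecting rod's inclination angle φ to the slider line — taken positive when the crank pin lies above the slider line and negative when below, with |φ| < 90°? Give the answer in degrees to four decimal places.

set_geometry: r = 58 mm, L = 201 mm, e = 4 mm; θ ← 0°
rotate_crank_by(-63°): θ ← 0° -63° = -63°
rotate_crank_by(-66°): θ ← -63° -66° = -129°
rotate_crank_by(-47°): θ ← -129° -47° = -176°
rotate_crank_by(+13°): θ ← -176° +13° = -163°
crank pin P = (r cos θ, r sin θ) = (-55.465676, -16.957559)
h = r sin θ − e = -16.957559 − 4 = -20.957559
sin φ = h / L = -20.957559 / 201 = -0.10426646
φ = arcsin(-0.10426646) = -5.984906°

-5.9849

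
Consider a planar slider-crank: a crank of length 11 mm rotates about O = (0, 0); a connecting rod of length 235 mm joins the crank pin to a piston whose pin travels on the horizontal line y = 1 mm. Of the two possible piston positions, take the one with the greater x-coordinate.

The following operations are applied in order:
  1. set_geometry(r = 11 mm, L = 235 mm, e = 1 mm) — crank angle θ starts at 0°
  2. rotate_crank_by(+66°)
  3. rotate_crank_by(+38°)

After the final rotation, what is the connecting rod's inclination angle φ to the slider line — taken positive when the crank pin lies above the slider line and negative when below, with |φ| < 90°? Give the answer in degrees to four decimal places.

set_geometry: r = 11 mm, L = 235 mm, e = 1 mm; θ ← 0°
rotate_crank_by(+66°): θ ← 0° +66° = 66°
rotate_crank_by(+38°): θ ← 66° +38° = 104°
crank pin P = (r cos θ, r sin θ) = (-2.661141, 10.673253)
h = r sin θ − e = 10.673253 − 1 = 9.673253
sin φ = h / L = 9.673253 / 235 = 0.04116278
φ = arcsin(0.04116278) = 2.359120°

2.3591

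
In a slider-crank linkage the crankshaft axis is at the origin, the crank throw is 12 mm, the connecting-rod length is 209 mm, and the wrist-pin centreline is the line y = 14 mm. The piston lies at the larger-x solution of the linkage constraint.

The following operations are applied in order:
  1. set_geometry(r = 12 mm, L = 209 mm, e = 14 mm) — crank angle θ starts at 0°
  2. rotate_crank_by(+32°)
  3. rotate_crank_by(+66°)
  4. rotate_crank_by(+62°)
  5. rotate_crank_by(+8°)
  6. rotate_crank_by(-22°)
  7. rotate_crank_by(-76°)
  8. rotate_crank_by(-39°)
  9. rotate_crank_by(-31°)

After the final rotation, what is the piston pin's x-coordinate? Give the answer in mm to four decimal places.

220.5306

set_geometry: r = 12 mm, L = 209 mm, e = 14 mm; θ ← 0°
rotate_crank_by(+32°): θ ← 0° +32° = 32°
rotate_crank_by(+66°): θ ← 32° +66° = 98°
rotate_crank_by(+62°): θ ← 98° +62° = 160°
rotate_crank_by(+8°): θ ← 160° +8° = 168°
rotate_crank_by(-22°): θ ← 168° -22° = 146°
rotate_crank_by(-76°): θ ← 146° -76° = 70°
rotate_crank_by(-39°): θ ← 70° -39° = 31°
rotate_crank_by(-31°): θ ← 31° -31° = 0°
crank pin P = (r cos θ, r sin θ) = (12.000000, 0.000000)
h = r sin θ − e = 0.000000 − 14 = -14.000000
x = r cos θ + √(L² − h²) = 12.000000 + √(43681.0 − 196.0000) = 12.000000 + 208.530573 = 220.530573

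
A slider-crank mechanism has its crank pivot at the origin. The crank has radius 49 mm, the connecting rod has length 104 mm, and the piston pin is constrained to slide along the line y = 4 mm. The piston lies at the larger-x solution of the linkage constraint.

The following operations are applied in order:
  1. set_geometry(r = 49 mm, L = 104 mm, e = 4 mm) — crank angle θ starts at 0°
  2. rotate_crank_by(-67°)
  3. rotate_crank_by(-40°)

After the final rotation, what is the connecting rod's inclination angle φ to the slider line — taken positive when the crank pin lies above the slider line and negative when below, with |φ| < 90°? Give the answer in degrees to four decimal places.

set_geometry: r = 49 mm, L = 104 mm, e = 4 mm; θ ← 0°
rotate_crank_by(-67°): θ ← 0° -67° = -67°
rotate_crank_by(-40°): θ ← -67° -40° = -107°
crank pin P = (r cos θ, r sin θ) = (-14.326214, -46.858933)
h = r sin θ − e = -46.858933 − 4 = -50.858933
sin φ = h / L = -50.858933 / 104 = -0.48902820
φ = arcsin(-0.48902820) = -29.276728°

-29.2767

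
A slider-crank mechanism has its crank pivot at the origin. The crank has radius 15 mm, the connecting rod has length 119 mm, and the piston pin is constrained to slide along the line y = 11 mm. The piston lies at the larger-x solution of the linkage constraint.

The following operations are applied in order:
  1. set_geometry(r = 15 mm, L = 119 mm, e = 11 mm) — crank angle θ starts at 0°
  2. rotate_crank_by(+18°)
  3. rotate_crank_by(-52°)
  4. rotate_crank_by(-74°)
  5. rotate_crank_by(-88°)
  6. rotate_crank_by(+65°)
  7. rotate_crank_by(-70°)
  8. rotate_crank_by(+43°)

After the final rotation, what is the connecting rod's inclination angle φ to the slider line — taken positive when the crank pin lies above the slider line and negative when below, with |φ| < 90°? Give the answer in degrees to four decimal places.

set_geometry: r = 15 mm, L = 119 mm, e = 11 mm; θ ← 0°
rotate_crank_by(+18°): θ ← 0° +18° = 18°
rotate_crank_by(-52°): θ ← 18° -52° = -34°
rotate_crank_by(-74°): θ ← -34° -74° = -108°
rotate_crank_by(-88°): θ ← -108° -88° = -196°
rotate_crank_by(+65°): θ ← -196° +65° = -131°
rotate_crank_by(-70°): θ ← -131° -70° = -201°
rotate_crank_by(+43°): θ ← -201° +43° = -158°
crank pin P = (r cos θ, r sin θ) = (-13.907758, -5.619099)
h = r sin θ − e = -5.619099 − 11 = -16.619099
sin φ = h / L = -16.619099 / 119 = -0.13965629
φ = arcsin(-0.13965629) = -8.027958°

-8.0280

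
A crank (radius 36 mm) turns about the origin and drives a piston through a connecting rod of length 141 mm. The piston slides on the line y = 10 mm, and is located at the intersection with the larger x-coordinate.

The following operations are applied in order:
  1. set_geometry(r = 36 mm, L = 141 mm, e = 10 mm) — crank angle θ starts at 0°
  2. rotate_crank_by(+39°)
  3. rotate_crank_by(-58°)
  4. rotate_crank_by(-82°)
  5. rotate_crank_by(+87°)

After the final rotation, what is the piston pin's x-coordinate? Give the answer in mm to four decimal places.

174.6839

set_geometry: r = 36 mm, L = 141 mm, e = 10 mm; θ ← 0°
rotate_crank_by(+39°): θ ← 0° +39° = 39°
rotate_crank_by(-58°): θ ← 39° -58° = -19°
rotate_crank_by(-82°): θ ← -19° -82° = -101°
rotate_crank_by(+87°): θ ← -101° +87° = -14°
crank pin P = (r cos θ, r sin θ) = (34.930646, -8.709188)
h = r sin θ − e = -8.709188 − 10 = -18.709188
x = r cos θ + √(L² − h²) = 34.930646 + √(19881.0 − 350.0337) = 34.930646 + 139.753234 = 174.683880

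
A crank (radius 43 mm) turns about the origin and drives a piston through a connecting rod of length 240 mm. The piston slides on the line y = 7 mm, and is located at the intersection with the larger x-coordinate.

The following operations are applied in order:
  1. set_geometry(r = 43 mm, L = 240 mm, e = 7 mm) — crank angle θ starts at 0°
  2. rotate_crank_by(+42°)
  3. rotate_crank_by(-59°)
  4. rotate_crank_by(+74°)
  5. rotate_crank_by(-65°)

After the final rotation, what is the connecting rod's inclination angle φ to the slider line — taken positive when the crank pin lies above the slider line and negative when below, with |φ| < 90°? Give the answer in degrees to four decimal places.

-3.1013

set_geometry: r = 43 mm, L = 240 mm, e = 7 mm; θ ← 0°
rotate_crank_by(+42°): θ ← 0° +42° = 42°
rotate_crank_by(-59°): θ ← 42° -59° = -17°
rotate_crank_by(+74°): θ ← -17° +74° = 57°
rotate_crank_by(-65°): θ ← 57° -65° = -8°
crank pin P = (r cos θ, r sin θ) = (42.581527, -5.984443)
h = r sin θ − e = -5.984443 − 7 = -12.984443
sin φ = h / L = -12.984443 / 240 = -0.05410185
φ = arcsin(-0.05410185) = -3.101322°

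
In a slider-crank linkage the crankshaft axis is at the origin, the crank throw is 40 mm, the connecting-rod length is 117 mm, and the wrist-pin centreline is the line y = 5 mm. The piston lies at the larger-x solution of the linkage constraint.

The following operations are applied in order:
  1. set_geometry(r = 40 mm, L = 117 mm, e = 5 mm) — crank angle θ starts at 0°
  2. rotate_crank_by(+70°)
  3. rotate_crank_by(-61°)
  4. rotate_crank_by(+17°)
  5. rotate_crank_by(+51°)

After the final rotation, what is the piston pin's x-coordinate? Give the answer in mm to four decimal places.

set_geometry: r = 40 mm, L = 117 mm, e = 5 mm; θ ← 0°
rotate_crank_by(+70°): θ ← 0° +70° = 70°
rotate_crank_by(-61°): θ ← 70° -61° = 9°
rotate_crank_by(+17°): θ ← 9° +17° = 26°
rotate_crank_by(+51°): θ ← 26° +51° = 77°
crank pin P = (r cos θ, r sin θ) = (8.998042, 38.974803)
h = r sin θ − e = 38.974803 − 5 = 33.974803
x = r cos θ + √(L² − h²) = 8.998042 + √(13689.0 − 1154.2872) = 8.998042 + 111.958532 = 120.956574

120.9566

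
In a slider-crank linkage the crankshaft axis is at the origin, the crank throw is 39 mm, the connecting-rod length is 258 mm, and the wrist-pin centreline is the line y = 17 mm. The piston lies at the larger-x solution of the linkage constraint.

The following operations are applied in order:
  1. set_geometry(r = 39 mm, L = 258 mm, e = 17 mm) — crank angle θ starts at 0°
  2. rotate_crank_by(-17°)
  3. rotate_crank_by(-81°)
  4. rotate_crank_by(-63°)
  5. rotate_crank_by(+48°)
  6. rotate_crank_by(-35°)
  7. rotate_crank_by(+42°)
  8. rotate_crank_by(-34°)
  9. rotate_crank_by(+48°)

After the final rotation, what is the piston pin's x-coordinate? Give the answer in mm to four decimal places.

set_geometry: r = 39 mm, L = 258 mm, e = 17 mm; θ ← 0°
rotate_crank_by(-17°): θ ← 0° -17° = -17°
rotate_crank_by(-81°): θ ← -17° -81° = -98°
rotate_crank_by(-63°): θ ← -98° -63° = -161°
rotate_crank_by(+48°): θ ← -161° +48° = -113°
rotate_crank_by(-35°): θ ← -113° -35° = -148°
rotate_crank_by(+42°): θ ← -148° +42° = -106°
rotate_crank_by(-34°): θ ← -106° -34° = -140°
rotate_crank_by(+48°): θ ← -140° +48° = -92°
crank pin P = (r cos θ, r sin θ) = (-1.361080, -38.976242)
h = r sin θ − e = -38.976242 − 17 = -55.976242
x = r cos θ + √(L² − h²) = -1.361080 + √(66564.0 − 3133.3397) = -1.361080 + 251.854443 = 250.493362

250.4934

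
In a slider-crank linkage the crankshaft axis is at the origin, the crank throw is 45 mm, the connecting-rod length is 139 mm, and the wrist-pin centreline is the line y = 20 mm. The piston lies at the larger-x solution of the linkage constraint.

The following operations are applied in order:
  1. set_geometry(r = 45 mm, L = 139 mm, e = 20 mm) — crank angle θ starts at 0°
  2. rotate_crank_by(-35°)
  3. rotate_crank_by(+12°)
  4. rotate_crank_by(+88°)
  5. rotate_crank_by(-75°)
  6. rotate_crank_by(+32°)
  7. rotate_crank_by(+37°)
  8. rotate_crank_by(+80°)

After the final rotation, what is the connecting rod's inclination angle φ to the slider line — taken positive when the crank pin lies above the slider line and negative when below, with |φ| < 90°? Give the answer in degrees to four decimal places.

set_geometry: r = 45 mm, L = 139 mm, e = 20 mm; θ ← 0°
rotate_crank_by(-35°): θ ← 0° -35° = -35°
rotate_crank_by(+12°): θ ← -35° +12° = -23°
rotate_crank_by(+88°): θ ← -23° +88° = 65°
rotate_crank_by(-75°): θ ← 65° -75° = -10°
rotate_crank_by(+32°): θ ← -10° +32° = 22°
rotate_crank_by(+37°): θ ← 22° +37° = 59°
rotate_crank_by(+80°): θ ← 59° +80° = 139°
crank pin P = (r cos θ, r sin θ) = (-33.961931, 29.522656)
h = r sin θ − e = 29.522656 − 20 = 9.522656
sin φ = h / L = 9.522656 / 139 = 0.06850832
φ = arcsin(0.06850832) = 3.928314°

3.9283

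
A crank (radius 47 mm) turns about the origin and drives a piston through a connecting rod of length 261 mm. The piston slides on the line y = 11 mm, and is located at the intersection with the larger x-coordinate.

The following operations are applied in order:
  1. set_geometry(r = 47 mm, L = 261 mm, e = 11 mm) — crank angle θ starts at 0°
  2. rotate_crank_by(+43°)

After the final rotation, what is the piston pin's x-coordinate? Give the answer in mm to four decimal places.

set_geometry: r = 47 mm, L = 261 mm, e = 11 mm; θ ← 0°
rotate_crank_by(+43°): θ ← 0° +43° = 43°
crank pin P = (r cos θ, r sin θ) = (34.373624, 32.053923)
h = r sin θ − e = 32.053923 − 11 = 21.053923
x = r cos θ + √(L² − h²) = 34.373624 + √(68121.0 − 443.2677) = 34.373624 + 260.149442 = 294.523066

294.5231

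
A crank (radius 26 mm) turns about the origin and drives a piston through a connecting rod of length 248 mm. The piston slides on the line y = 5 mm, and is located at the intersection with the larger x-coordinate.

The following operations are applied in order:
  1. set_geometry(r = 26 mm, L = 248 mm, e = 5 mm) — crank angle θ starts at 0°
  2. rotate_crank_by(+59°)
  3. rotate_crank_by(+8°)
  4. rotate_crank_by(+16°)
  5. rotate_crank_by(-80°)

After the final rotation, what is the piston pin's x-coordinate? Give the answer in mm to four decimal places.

273.9377

set_geometry: r = 26 mm, L = 248 mm, e = 5 mm; θ ← 0°
rotate_crank_by(+59°): θ ← 0° +59° = 59°
rotate_crank_by(+8°): θ ← 59° +8° = 67°
rotate_crank_by(+16°): θ ← 67° +16° = 83°
rotate_crank_by(-80°): θ ← 83° -80° = 3°
crank pin P = (r cos θ, r sin θ) = (25.964368, 1.360735)
h = r sin θ − e = 1.360735 − 5 = -3.639265
x = r cos θ + √(L² − h²) = 25.964368 + √(61504.0 − 13.2443) = 25.964368 + 247.973296 = 273.937664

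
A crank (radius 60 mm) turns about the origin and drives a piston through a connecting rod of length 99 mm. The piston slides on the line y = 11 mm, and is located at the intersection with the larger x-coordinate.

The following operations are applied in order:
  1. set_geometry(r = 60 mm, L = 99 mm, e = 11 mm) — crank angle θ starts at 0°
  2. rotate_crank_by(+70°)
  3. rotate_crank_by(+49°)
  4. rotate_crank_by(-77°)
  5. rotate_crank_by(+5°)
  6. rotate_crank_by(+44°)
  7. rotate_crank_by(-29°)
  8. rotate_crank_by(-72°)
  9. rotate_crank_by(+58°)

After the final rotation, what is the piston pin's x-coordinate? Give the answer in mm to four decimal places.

133.2757

set_geometry: r = 60 mm, L = 99 mm, e = 11 mm; θ ← 0°
rotate_crank_by(+70°): θ ← 0° +70° = 70°
rotate_crank_by(+49°): θ ← 70° +49° = 119°
rotate_crank_by(-77°): θ ← 119° -77° = 42°
rotate_crank_by(+5°): θ ← 42° +5° = 47°
rotate_crank_by(+44°): θ ← 47° +44° = 91°
rotate_crank_by(-29°): θ ← 91° -29° = 62°
rotate_crank_by(-72°): θ ← 62° -72° = -10°
rotate_crank_by(+58°): θ ← -10° +58° = 48°
crank pin P = (r cos θ, r sin θ) = (40.147836, 44.588690)
h = r sin θ − e = 44.588690 − 11 = 33.588690
x = r cos θ + √(L² − h²) = 40.147836 + √(9801.0 − 1128.2001) = 40.147836 + 93.127869 = 133.275705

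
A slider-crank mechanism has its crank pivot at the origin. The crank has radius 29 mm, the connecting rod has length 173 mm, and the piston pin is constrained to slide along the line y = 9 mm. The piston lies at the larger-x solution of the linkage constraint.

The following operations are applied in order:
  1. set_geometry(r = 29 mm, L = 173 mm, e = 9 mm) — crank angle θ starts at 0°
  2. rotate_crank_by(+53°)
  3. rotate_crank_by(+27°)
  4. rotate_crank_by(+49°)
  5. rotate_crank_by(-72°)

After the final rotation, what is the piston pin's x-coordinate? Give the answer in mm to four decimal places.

188.1147

set_geometry: r = 29 mm, L = 173 mm, e = 9 mm; θ ← 0°
rotate_crank_by(+53°): θ ← 0° +53° = 53°
rotate_crank_by(+27°): θ ← 53° +27° = 80°
rotate_crank_by(+49°): θ ← 80° +49° = 129°
rotate_crank_by(-72°): θ ← 129° -72° = 57°
crank pin P = (r cos θ, r sin θ) = (15.794532, 24.321446)
h = r sin θ − e = 24.321446 − 9 = 15.321446
x = r cos θ + √(L² − h²) = 15.794532 + √(29929.0 − 234.7467) = 15.794532 + 172.320206 = 188.114738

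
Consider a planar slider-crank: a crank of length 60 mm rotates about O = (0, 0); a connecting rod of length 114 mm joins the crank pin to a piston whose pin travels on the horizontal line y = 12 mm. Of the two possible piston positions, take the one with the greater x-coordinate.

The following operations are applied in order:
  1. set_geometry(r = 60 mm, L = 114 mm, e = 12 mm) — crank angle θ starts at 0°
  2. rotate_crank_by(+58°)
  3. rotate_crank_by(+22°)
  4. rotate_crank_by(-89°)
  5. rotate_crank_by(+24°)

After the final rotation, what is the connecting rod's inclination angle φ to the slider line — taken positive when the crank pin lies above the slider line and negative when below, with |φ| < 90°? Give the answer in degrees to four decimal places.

1.7740

set_geometry: r = 60 mm, L = 114 mm, e = 12 mm; θ ← 0°
rotate_crank_by(+58°): θ ← 0° +58° = 58°
rotate_crank_by(+22°): θ ← 58° +22° = 80°
rotate_crank_by(-89°): θ ← 80° -89° = -9°
rotate_crank_by(+24°): θ ← -9° +24° = 15°
crank pin P = (r cos θ, r sin θ) = (57.955550, 15.529143)
h = r sin θ − e = 15.529143 − 12 = 3.529143
sin φ = h / L = 3.529143 / 114 = 0.03095739
φ = arcsin(0.03095739) = 1.774011°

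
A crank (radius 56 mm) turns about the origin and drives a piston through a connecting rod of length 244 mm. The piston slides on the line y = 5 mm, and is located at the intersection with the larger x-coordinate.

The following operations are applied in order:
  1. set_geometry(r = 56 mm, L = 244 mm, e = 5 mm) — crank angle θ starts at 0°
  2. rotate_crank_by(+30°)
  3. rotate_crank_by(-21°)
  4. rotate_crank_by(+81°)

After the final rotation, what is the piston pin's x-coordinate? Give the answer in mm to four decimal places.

238.6106

set_geometry: r = 56 mm, L = 244 mm, e = 5 mm; θ ← 0°
rotate_crank_by(+30°): θ ← 0° +30° = 30°
rotate_crank_by(-21°): θ ← 30° -21° = 9°
rotate_crank_by(+81°): θ ← 9° +81° = 90°
crank pin P = (r cos θ, r sin θ) = (0.000000, 56.000000)
h = r sin θ − e = 56.000000 − 5 = 51.000000
x = r cos θ + √(L² − h²) = 0.000000 + √(59536.0 − 2601.0000) = 0.000000 + 238.610561 = 238.610561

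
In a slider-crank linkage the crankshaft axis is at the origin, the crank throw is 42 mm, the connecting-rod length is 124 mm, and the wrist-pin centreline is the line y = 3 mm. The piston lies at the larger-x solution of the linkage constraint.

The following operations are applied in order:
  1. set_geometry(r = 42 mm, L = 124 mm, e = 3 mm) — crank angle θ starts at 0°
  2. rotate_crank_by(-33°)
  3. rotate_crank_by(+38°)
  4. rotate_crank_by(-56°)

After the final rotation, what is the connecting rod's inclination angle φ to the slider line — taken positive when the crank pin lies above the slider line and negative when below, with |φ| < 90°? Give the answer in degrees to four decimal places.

-16.7036

set_geometry: r = 42 mm, L = 124 mm, e = 3 mm; θ ← 0°
rotate_crank_by(-33°): θ ← 0° -33° = -33°
rotate_crank_by(+38°): θ ← -33° +38° = 5°
rotate_crank_by(-56°): θ ← 5° -56° = -51°
crank pin P = (r cos θ, r sin θ) = (26.431456, -32.640130)
h = r sin θ − e = -32.640130 − 3 = -35.640130
sin φ = h / L = -35.640130 / 124 = -0.28742041
φ = arcsin(-0.28742041) = -16.703582°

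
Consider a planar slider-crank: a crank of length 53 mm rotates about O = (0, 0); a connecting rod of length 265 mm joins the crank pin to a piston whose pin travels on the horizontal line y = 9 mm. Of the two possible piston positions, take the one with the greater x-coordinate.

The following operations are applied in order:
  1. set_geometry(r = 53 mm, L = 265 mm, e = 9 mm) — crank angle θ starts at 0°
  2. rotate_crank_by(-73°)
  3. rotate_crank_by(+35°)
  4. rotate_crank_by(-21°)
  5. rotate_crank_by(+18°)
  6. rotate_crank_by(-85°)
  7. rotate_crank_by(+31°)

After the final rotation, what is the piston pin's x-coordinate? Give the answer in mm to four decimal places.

set_geometry: r = 53 mm, L = 265 mm, e = 9 mm; θ ← 0°
rotate_crank_by(-73°): θ ← 0° -73° = -73°
rotate_crank_by(+35°): θ ← -73° +35° = -38°
rotate_crank_by(-21°): θ ← -38° -21° = -59°
rotate_crank_by(+18°): θ ← -59° +18° = -41°
rotate_crank_by(-85°): θ ← -41° -85° = -126°
rotate_crank_by(+31°): θ ← -126° +31° = -95°
crank pin P = (r cos θ, r sin θ) = (-4.619254, -52.798319)
h = r sin θ − e = -52.798319 − 9 = -61.798319
x = r cos θ + √(L² − h²) = -4.619254 + √(70225.0 − 3819.0322) = -4.619254 + 257.693554 = 253.074300

253.0743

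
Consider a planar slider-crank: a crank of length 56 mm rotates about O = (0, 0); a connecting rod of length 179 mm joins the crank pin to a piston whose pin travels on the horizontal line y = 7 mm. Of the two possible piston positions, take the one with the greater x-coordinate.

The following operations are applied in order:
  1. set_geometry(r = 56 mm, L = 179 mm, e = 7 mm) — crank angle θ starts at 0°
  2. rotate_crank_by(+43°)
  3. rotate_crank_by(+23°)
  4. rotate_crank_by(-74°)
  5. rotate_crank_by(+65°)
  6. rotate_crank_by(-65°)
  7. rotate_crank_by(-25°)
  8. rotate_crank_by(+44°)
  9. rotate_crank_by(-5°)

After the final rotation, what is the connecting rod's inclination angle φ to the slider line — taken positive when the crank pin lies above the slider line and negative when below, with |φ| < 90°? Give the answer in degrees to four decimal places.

-0.3670

set_geometry: r = 56 mm, L = 179 mm, e = 7 mm; θ ← 0°
rotate_crank_by(+43°): θ ← 0° +43° = 43°
rotate_crank_by(+23°): θ ← 43° +23° = 66°
rotate_crank_by(-74°): θ ← 66° -74° = -8°
rotate_crank_by(+65°): θ ← -8° +65° = 57°
rotate_crank_by(-65°): θ ← 57° -65° = -8°
rotate_crank_by(-25°): θ ← -8° -25° = -33°
rotate_crank_by(+44°): θ ← -33° +44° = 11°
rotate_crank_by(-5°): θ ← 11° -5° = 6°
crank pin P = (r cos θ, r sin θ) = (55.693226, 5.853594)
h = r sin θ − e = 5.853594 − 7 = -1.146406
sin φ = h / L = -1.146406 / 179 = -0.00640450
φ = arcsin(-0.00640450) = -0.366954°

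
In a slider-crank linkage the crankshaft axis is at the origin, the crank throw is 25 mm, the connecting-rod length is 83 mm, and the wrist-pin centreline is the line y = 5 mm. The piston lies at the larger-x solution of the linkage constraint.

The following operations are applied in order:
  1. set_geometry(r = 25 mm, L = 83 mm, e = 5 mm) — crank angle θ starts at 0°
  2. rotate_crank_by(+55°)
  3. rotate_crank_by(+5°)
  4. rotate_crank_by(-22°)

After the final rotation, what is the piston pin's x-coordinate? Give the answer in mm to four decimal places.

set_geometry: r = 25 mm, L = 83 mm, e = 5 mm; θ ← 0°
rotate_crank_by(+55°): θ ← 0° +55° = 55°
rotate_crank_by(+5°): θ ← 55° +5° = 60°
rotate_crank_by(-22°): θ ← 60° -22° = 38°
crank pin P = (r cos θ, r sin θ) = (19.700269, 15.391537)
h = r sin θ − e = 15.391537 − 5 = 10.391537
x = r cos θ + √(L² − h²) = 19.700269 + √(6889.0 − 107.9840) = 19.700269 + 82.346924 = 102.047193

102.0472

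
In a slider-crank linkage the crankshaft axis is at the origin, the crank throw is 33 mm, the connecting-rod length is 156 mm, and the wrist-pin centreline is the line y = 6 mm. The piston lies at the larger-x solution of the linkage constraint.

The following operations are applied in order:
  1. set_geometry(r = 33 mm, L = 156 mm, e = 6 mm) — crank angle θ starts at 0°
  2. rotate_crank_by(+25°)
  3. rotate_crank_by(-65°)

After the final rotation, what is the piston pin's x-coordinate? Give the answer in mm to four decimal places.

set_geometry: r = 33 mm, L = 156 mm, e = 6 mm; θ ← 0°
rotate_crank_by(+25°): θ ← 0° +25° = 25°
rotate_crank_by(-65°): θ ← 25° -65° = -40°
crank pin P = (r cos θ, r sin θ) = (25.279467, -21.211991)
h = r sin θ − e = -21.211991 − 6 = -27.211991
x = r cos θ + √(L² − h²) = 25.279467 + √(24336.0 − 740.4925) = 25.279467 + 153.608293 = 178.887759

178.8878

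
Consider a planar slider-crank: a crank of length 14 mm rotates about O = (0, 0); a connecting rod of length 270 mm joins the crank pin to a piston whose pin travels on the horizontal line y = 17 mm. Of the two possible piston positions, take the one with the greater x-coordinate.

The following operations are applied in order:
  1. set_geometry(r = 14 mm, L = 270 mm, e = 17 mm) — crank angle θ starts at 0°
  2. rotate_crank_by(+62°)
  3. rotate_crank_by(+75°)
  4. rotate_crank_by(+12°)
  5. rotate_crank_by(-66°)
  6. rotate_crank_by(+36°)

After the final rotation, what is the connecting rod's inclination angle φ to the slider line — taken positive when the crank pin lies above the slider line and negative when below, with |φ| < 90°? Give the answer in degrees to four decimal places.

-1.0092

set_geometry: r = 14 mm, L = 270 mm, e = 17 mm; θ ← 0°
rotate_crank_by(+62°): θ ← 0° +62° = 62°
rotate_crank_by(+75°): θ ← 62° +75° = 137°
rotate_crank_by(+12°): θ ← 137° +12° = 149°
rotate_crank_by(-66°): θ ← 149° -66° = 83°
rotate_crank_by(+36°): θ ← 83° +36° = 119°
crank pin P = (r cos θ, r sin θ) = (-6.787335, 12.244676)
h = r sin θ − e = 12.244676 − 17 = -4.755324
sin φ = h / L = -4.755324 / 270 = -0.01761231
φ = arcsin(-0.01761231) = -1.009163°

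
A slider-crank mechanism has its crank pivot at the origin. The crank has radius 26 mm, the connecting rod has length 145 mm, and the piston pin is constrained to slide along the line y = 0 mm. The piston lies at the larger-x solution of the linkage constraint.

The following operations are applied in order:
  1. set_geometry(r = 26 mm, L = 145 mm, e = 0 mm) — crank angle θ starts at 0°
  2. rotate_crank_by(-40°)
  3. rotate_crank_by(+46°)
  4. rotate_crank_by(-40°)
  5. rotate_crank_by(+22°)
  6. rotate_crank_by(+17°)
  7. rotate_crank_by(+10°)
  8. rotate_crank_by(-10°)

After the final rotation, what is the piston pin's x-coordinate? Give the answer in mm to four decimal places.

set_geometry: r = 26 mm, L = 145 mm, e = 0 mm; θ ← 0°
rotate_crank_by(-40°): θ ← 0° -40° = -40°
rotate_crank_by(+46°): θ ← -40° +46° = 6°
rotate_crank_by(-40°): θ ← 6° -40° = -34°
rotate_crank_by(+22°): θ ← -34° +22° = -12°
rotate_crank_by(+17°): θ ← -12° +17° = 5°
rotate_crank_by(+10°): θ ← 5° +10° = 15°
rotate_crank_by(-10°): θ ← 15° -10° = 5°
crank pin P = (r cos θ, r sin θ) = (25.901062, 2.266049)
h = r sin θ − e = 2.266049 − 0 = 2.266049
x = r cos θ + √(L² − h²) = 25.901062 + √(21025.0 − 5.1350) = 25.901062 + 144.982292 = 170.883354

170.8834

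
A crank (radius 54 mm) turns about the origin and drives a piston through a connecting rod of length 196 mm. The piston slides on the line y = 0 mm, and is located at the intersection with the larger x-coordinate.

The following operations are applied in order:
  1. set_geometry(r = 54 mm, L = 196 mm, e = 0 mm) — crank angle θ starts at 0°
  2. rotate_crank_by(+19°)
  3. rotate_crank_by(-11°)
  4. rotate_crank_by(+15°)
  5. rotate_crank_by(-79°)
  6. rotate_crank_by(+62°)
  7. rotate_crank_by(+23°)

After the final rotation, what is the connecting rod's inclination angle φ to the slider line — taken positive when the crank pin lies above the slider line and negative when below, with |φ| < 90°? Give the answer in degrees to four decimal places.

7.6759

set_geometry: r = 54 mm, L = 196 mm, e = 0 mm; θ ← 0°
rotate_crank_by(+19°): θ ← 0° +19° = 19°
rotate_crank_by(-11°): θ ← 19° -11° = 8°
rotate_crank_by(+15°): θ ← 8° +15° = 23°
rotate_crank_by(-79°): θ ← 23° -79° = -56°
rotate_crank_by(+62°): θ ← -56° +62° = 6°
rotate_crank_by(+23°): θ ← 6° +23° = 29°
crank pin P = (r cos θ, r sin θ) = (47.229464, 26.179719)
h = r sin θ − e = 26.179719 − 0 = 26.179719
sin φ = h / L = 26.179719 / 196 = 0.13357000
φ = arcsin(0.13357000) = 7.675938°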